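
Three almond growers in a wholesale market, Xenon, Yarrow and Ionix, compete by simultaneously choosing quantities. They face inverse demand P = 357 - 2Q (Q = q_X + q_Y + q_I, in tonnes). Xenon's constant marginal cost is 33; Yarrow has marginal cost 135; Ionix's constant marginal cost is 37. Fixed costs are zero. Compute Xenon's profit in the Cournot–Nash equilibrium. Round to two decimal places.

Xenon's profit: π_X = (357 - 2Q)q_X - (33q_X). Setting ∂π_X/∂q_X = 0: 324 - 4q_X - 2(q_Y + q_I) = 0.
Yarrow's first-order condition: 222 - 4q_Y - 2(q_X + q_I) = 0.
Ionix's profit: π_I = (357 - 2Q)q_I - (37q_I). Setting ∂π_I/∂q_I = 0: 320 - 4q_I - 2(q_X + q_Y) = 0.
Summing all 3 equations gives 866 − 8Q = 0, hence Q = 433/4.
Back-substituting: q_X = (324 − 433/2)/2 = 215/4, q_Y = (222 − 433/2)/2 = 11/4, q_I = (320 − 433/2)/2 = 207/4.
Price P = 357 - 2·(433/4) = 281/2.
Xenon's profit: (281/2 - 33)·(215/4) = 5778.1250.

5778.13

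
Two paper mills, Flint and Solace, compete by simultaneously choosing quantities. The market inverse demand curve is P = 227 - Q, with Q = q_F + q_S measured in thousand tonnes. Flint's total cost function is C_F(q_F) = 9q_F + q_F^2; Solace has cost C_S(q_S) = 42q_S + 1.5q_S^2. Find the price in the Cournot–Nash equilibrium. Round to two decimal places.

151.89

Flint's profit: π_F = (227 - Q)q_F - (9q_F + q_F²). Setting ∂π_F/∂q_F = 0: 218 - 4q_F - (q_S) = 0.
Solace's profit: π_S = (227 - Q)q_S - (42q_S + (3/2)q_S²). Setting ∂π_S/∂q_S = 0: 185 - 5q_S - (q_F) = 0.
Best responses: q_F = (218 - q_S)/4, q_S = (185 - q_F)/5.
Solving the pair: q_F = 905/19, q_S = 522/19.
Total output Q = 1427/19, so price P = 227 - 1427/19 = 151.8947.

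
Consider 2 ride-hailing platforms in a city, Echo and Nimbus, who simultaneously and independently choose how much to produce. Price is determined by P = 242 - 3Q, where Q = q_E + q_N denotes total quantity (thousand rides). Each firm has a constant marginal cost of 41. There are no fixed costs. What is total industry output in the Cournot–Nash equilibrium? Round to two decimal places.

44.67

A representative firm's profit is π_i = q_i(242 - 3Q) - 41q_i.
Setting ∂π_i/∂q_i = 0 with rivals' quantities fixed: 201 - 6q_i - 3q_j = 0.
By symmetry each firm produces the same amount; substituting q_j = q_i yields q_i = 201/9 = 67/3.
Total output Q = 67/3 + 67/3 = 134/3.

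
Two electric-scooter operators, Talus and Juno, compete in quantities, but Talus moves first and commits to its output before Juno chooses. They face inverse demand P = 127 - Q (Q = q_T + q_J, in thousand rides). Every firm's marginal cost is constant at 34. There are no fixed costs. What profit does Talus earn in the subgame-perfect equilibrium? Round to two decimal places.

Solve by backward induction. Given q_T, the follower Juno maximises π_J = (127 - q_T - q_J)q_J - 34q_J.
Follower FOC: 93 - q_T - 2q_J = 0, so q_J(q_T) = (93 - q_T)/2.
The leader anticipates this reaction. Substituting into P = 127 - Q gives P = 161/2 - (1/2)q_T, so π_T = (161/2 - (1/2)q_T)q_T - 34q_T.
Leader FOC: 93/2 - q_T = 0, so q_T = 93/2.
Then q_J = (93 - 93/2)/2 = 93/4.
Price P = 127 - 279/4 = 229/4.
Talus's profit: (229/4 - 34)·(93/2) = 1081.1250.

1081.13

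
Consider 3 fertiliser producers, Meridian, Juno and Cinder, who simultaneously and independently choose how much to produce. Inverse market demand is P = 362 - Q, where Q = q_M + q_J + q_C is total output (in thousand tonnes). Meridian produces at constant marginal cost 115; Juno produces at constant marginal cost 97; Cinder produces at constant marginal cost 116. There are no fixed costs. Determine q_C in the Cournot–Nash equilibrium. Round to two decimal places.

Meridian's profit: π_M = (362 - Q)q_M - (115q_M). Setting ∂π_M/∂q_M = 0: 247 - 2q_M - (q_J + q_C) = 0.
Juno's first-order condition: 265 - 2q_J - (q_M + q_C) = 0.
Cinder's first-order condition: 246 - 2q_C - (q_M + q_J) = 0.
Summing all 3 equations gives 758 − 4Q = 0, hence Q = 379/2.
Back-substituting: q_M = (247 − 379/2) = 115/2, q_J = (265 − 379/2) = 151/2, q_C = (246 − 379/2) = 113/2.

56.50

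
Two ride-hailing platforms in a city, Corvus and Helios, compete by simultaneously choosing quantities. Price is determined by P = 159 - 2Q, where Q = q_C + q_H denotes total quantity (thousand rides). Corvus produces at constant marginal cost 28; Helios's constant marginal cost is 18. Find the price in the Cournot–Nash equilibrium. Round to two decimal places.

68.33

Corvus's profit: π_C = (159 - 2Q)q_C - (28q_C). Setting ∂π_C/∂q_C = 0: 131 - 4q_C - 2(q_H) = 0.
Helios's first-order condition: 141 - 4q_H - 2(q_C) = 0.
Best responses: q_C = (131 - 2q_H)/4, q_H = (141 - 2q_C)/4.
Solving the pair: q_C = 121/6, q_H = 151/6.
Total output Q = 136/3, so price P = 159 - 2·(136/3) = 205/3.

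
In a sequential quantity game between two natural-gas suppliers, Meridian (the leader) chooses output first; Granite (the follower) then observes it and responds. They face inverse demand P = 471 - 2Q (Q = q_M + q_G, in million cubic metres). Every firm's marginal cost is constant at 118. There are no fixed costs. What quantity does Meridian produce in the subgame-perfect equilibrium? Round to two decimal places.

Solve by backward induction. Given q_M, the follower Granite maximises π_G = (471 - 2q_M - 2q_G)q_G - 118q_G.
Follower FOC: 353 - 2q_M - 4q_G = 0, so q_G(q_M) = (353 - 2q_M)/4.
The leader anticipates this reaction. Substituting into P = 471 - 2Q gives P = 589/2 - q_M, so π_M = (589/2 - q_M)q_M - 118q_M.
Maximising: ∂π_M/∂q_M = 353/2 - 2q_M = 0, giving q_M = 353/4.
Then q_G = (353 - 2·(353/4))/4 = 353/8.

88.25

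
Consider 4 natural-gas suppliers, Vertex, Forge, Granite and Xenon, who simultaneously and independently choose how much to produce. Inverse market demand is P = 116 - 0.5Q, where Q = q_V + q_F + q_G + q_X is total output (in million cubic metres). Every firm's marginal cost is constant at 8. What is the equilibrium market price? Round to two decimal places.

A representative firm's profit is π_i = q_i(116 - 0.5Q) - 8q_i.
Setting ∂π_i/∂q_i = 0 with rivals' quantities fixed: 108 - q_i - (1/2)·Σ_{j≠i} q_j = 0.
By symmetry each firm produces the same amount; substituting Σ_{j≠i} q_j = 3q_i yields q_i = 108/(5/2) = 216/5.
Total output Q = 864/5, so price P = 116 - (1/2)·(864/5) = 148/5.

29.60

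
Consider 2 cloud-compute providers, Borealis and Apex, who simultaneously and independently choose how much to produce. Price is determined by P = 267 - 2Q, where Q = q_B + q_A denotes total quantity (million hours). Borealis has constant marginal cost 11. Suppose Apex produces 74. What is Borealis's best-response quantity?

With the rival's output fixed at 74, Borealis's profit is π_B = (267 - 2·74 - 2q_B)q_B - (11q_B) = (119 - 2q_B)q_B - (11q_B).
∂π_B/∂q_B = 108 - 4q_B = 0, so q_B = 27.

27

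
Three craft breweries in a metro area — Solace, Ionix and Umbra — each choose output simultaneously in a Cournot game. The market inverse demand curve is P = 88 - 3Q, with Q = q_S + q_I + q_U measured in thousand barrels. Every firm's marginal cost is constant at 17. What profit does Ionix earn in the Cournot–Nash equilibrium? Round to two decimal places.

A representative firm's profit is π_i = q_i(88 - 3Q) - 17q_i.
Setting ∂π_i/∂q_i = 0 with rivals' quantities fixed: 71 - 6q_i - 3·Σ_{j≠i} q_j = 0.
With identical firms every q_j equals q_i, so Σ_{j≠i} q_j = 2q_i and 71 = 12q_i, giving q_i = 71/12.
Price P = 88 - 3·(71/4) = 139/4.
Ionix's profit: (139/4 - 17)·(71/12) = 105.0208.

105.02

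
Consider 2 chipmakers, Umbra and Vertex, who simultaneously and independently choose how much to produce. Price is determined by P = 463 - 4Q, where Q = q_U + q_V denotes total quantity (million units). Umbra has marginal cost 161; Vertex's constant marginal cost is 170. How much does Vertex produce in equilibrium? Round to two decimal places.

Umbra's profit: π_U = (463 - 4Q)q_U - (161q_U). Setting ∂π_U/∂q_U = 0: 302 - 8q_U - 4(q_V) = 0.
Vertex's profit: π_V = (463 - 4Q)q_V - (170q_V). Setting ∂π_V/∂q_V = 0: 293 - 8q_V - 4(q_U) = 0.
Best responses: q_U = (302 - 4q_V)/8, q_V = (293 - 4q_U)/8.
Substituting one into the other gives q_U = 311/12 and q_V = 71/3.

23.67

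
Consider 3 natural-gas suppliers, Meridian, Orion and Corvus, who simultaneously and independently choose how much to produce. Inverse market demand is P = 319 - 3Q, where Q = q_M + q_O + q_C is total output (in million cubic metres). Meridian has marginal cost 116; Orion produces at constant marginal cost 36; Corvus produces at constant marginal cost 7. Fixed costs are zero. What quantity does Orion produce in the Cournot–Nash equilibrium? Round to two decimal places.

27.83

Meridian's profit: π_M = (319 - 3Q)q_M - (116q_M). Setting ∂π_M/∂q_M = 0: 203 - 6q_M - 3(q_O + q_C) = 0.
Orion's first-order condition: 283 - 6q_O - 3(q_M + q_C) = 0.
Corvus's profit: π_C = (319 - 3Q)q_C - (7q_C). Setting ∂π_C/∂q_C = 0: 312 - 6q_C - 3(q_M + q_O) = 0.
Adding the 3 first-order conditions: 798 − 12Q = 0, so Q = 133/2.
Back-substituting: q_M = (203 − 399/2)/3 = 7/6, q_O = (283 − 399/2)/3 = 167/6, q_C = (312 − 399/2)/3 = 75/2.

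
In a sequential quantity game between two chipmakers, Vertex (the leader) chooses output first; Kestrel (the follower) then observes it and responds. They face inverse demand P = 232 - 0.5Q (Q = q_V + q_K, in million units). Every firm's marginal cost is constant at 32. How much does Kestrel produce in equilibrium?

The follower Kestrel best-responds to any q_V: π_K = (232 - 0.5Q)q_K - 32q_K.
∂π_K/∂q_K = 200 - (1/2)q_V - q_K = 0 gives the reaction function q_K = (200 - (1/2)q_V).
Vertex substitutes q_K(q_V) into its own profit: π_V = q_V(232 - (1/2)q_V - (200 - (1/2)q_V)/2) - 32q_V = (132 - (1/4)q_V)q_V - 32q_V.
The leader's first-order condition 100 - (1/2)q_V = 0 yields q_V = 200.
Then q_K = (200 - (1/2)·200) = 100.

100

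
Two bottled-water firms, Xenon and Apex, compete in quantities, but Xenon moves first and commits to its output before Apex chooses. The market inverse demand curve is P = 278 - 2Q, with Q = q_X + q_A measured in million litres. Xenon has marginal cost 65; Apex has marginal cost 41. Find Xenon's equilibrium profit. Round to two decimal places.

Solve by backward induction. Given q_X, the follower Apex maximises π_A = (278 - 2q_X - 2q_A)q_A - 41q_A.
Follower FOC: 237 - 2q_X - 4q_A = 0, so q_A(q_X) = (237 - 2q_X)/4.
The leader anticipates this reaction. Substituting into P = 278 - 2Q gives P = 319/2 - q_X, so π_X = (319/2 - q_X)q_X - 65q_X.
Leader FOC: 189/2 - 2q_X = 0, so q_X = 189/4.
Then q_A = (237 - 2·(189/4))/4 = 285/8.
Price P = 278 - 2·(663/8) = 449/4.
Xenon's profit: (449/4 - 65)·(189/4) = 2232.5625.

2232.56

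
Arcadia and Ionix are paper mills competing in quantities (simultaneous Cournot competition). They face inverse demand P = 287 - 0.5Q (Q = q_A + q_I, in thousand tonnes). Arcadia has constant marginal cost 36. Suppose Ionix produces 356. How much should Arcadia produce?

With the rival's output fixed at 356, Arcadia's profit is π_A = (287 - (1/2)·356 - (1/2)q_A)q_A - (36q_A) = (109 - (1/2)q_A)q_A - (36q_A).
∂π_A/∂q_A = 73 - q_A = 0, so q_A = 73.

73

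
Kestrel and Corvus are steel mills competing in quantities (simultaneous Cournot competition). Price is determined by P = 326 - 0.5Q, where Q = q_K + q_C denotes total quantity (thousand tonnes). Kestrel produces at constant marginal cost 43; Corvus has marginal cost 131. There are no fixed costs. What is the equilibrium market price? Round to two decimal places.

166.67

Kestrel's profit: π_K = (326 - 0.5Q)q_K - (43q_K). Setting ∂π_K/∂q_K = 0: 283 - q_K - (1/2)(q_C) = 0.
Corvus's first-order condition: 195 - q_C - (1/2)(q_K) = 0.
Rearranging gives the reaction functions q_K = (283 - (1/2)q_C) and q_C = (195 - (1/2)q_K).
Solving the pair: q_K = 742/3, q_C = 214/3.
Total output Q = 956/3, so price P = 326 - (1/2)·(956/3) = 500/3.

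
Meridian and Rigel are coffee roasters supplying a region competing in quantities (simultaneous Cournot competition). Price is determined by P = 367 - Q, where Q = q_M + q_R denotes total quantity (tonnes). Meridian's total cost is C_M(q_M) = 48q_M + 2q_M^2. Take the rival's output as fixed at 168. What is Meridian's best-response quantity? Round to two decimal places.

25.17

With the rival's output fixed at 168, Meridian's profit is π_M = (367 - 168 - q_M)q_M - (48q_M + 2q_M²) = (199 - q_M)q_M - (48q_M + 2q_M²).
∂π_M/∂q_M = 151 - 6q_M = 0, so q_M = 151/6.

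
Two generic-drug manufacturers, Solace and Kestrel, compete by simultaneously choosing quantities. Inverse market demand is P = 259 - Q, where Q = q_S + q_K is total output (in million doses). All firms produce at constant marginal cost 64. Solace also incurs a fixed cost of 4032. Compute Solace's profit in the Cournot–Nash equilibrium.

193

Each firm earns π_i = (259 - Q)q_i - 64q_i.
First-order condition (treating rivals' output as given): 195 - 2q_i - q_j = 0.
With identical firms every q_j equals q_i, so q_j = q_i and 195 = 3q_i, giving q_i = 65.
Price P = 259 - 130 = 129.
Solace's profit: (129 - 64)·65 - 4032 = 193.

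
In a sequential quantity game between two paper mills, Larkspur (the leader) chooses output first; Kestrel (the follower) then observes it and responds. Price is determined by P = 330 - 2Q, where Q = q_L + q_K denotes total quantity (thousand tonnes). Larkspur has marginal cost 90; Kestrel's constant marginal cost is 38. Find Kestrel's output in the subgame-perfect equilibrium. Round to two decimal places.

The follower Kestrel best-responds to any q_L: π_K = (330 - 2Q)q_K - 38q_K.
Follower FOC: 292 - 2q_L - 4q_K = 0, so q_K(q_L) = (292 - 2q_L)/4.
The leader anticipates this reaction. Substituting into P = 330 - 2Q gives P = 184 - q_L, so π_L = (184 - q_L)q_L - 90q_L.
Maximising: ∂π_L/∂q_L = 94 - 2q_L = 0, giving q_L = 47.
Then q_K = (292 - 2·47)/4 = 99/2.

49.50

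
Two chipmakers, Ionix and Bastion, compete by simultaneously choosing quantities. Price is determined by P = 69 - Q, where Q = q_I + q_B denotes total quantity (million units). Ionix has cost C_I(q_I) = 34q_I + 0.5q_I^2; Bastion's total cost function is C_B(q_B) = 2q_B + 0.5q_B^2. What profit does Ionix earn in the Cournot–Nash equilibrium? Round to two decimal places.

Ionix's profit: π_I = (69 - Q)q_I - (34q_I + (1/2)q_I²). Setting ∂π_I/∂q_I = 0: 35 - 3q_I - (q_B) = 0.
Bastion's first-order condition: 67 - 3q_B - (q_I) = 0.
Rearranging gives the reaction functions q_I = (35 - q_B)/3 and q_B = (67 - q_I)/3.
Solving the pair: q_I = 19/4, q_B = 83/4.
Price P = 69 - 51/2 = 87/2.
Ionix's profit: (87/2)·(19/4) - 34·(19/4) - (1/2)(19/4)² = 1083/32.

33.84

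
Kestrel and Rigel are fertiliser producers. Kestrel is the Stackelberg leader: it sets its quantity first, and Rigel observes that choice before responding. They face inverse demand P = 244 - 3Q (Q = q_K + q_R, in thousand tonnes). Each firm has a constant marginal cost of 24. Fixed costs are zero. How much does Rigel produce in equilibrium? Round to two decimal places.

The follower Rigel best-responds to any q_K: π_R = (244 - 3Q)q_R - 24q_R.
∂π_R/∂q_R = 220 - 3q_K - 6q_R = 0 gives the reaction function q_R = (220 - 3q_K)/6.
Kestrel substitutes q_R(q_K) into its own profit: π_K = q_K(244 - 3q_K - (220 - 3q_K)/2) - 24q_K = (134 - (3/2)q_K)q_K - 24q_K.
Maximising: ∂π_K/∂q_K = 110 - 3q_K = 0, giving q_K = 110/3.
Then q_R = (220 - 3·(110/3))/6 = 55/3.

18.33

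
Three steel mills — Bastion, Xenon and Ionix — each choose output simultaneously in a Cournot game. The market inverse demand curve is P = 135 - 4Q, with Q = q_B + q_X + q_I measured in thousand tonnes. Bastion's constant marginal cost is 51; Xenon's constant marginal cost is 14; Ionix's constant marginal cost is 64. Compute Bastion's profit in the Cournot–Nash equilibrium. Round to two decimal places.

Bastion's profit: π_B = (135 - 4Q)q_B - (51q_B). Setting ∂π_B/∂q_B = 0: 84 - 8q_B - 4(q_X + q_I) = 0.
Xenon's profit: π_X = (135 - 4Q)q_X - (14q_X). Setting ∂π_X/∂q_X = 0: 121 - 8q_X - 4(q_B + q_I) = 0.
Ionix's profit: π_I = (135 - 4Q)q_I - (64q_I). Setting ∂π_I/∂q_I = 0: 71 - 8q_I - 4(q_B + q_X) = 0.
Adding the 3 first-order conditions: 276 − 16Q = 0, so Q = 69/4.
Back-substituting: q_B = (84 − 69)/4 = 15/4, q_X = (121 − 69)/4 = 13, q_I = (71 − 69)/4 = 1/2.
Price P = 135 - 4·(69/4) = 66.
Bastion's profit: (66 - 51)·(15/4) = 225/4.

56.25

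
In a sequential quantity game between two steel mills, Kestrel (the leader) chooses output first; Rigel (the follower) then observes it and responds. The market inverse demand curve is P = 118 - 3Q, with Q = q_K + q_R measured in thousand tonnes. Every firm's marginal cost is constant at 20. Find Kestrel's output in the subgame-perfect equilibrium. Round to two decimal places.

Solve by backward induction. Given q_K, the follower Rigel maximises π_R = (118 - 3q_K - 3q_R)q_R - 20q_R.
∂π_R/∂q_R = 98 - 3q_K - 6q_R = 0 gives the reaction function q_R = (98 - 3q_K)/6.
The leader anticipates this reaction. Substituting into P = 118 - 3Q gives P = 69 - (3/2)q_K, so π_K = (69 - (3/2)q_K)q_K - 20q_K.
Maximising: ∂π_K/∂q_K = 49 - 3q_K = 0, giving q_K = 49/3.
Then q_R = (98 - 3·(49/3))/6 = 49/6.

16.33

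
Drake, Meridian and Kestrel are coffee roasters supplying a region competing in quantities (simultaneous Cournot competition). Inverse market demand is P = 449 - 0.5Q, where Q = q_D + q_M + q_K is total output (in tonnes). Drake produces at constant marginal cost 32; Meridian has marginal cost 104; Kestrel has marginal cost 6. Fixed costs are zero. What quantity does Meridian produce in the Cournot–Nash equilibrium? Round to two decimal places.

Drake's profit: π_D = (449 - 0.5Q)q_D - (32q_D). Setting ∂π_D/∂q_D = 0: 417 - q_D - (1/2)(q_M + q_K) = 0.
Meridian's first-order condition: 345 - q_M - (1/2)(q_D + q_K) = 0.
Kestrel's first-order condition: 443 - q_K - (1/2)(q_D + q_M) = 0.
Adding the 3 first-order conditions: 1205 − 2Q = 0, so Q = 1205/2.
Back-substituting: q_D = (417 − 1205/4)/(1/2) = 463/2, q_M = (345 − 1205/4)/(1/2) = 175/2, q_K = (443 − 1205/4)/(1/2) = 567/2.

87.50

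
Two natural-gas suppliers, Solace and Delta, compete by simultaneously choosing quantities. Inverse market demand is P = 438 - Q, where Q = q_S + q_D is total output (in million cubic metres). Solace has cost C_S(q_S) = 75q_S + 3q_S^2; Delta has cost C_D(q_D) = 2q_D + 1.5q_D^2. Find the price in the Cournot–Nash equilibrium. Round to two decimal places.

322.51

Solace's profit: π_S = (438 - Q)q_S - (75q_S + 3q_S²). Setting ∂π_S/∂q_S = 0: 363 - 8q_S - (q_D) = 0.
Delta's first-order condition: 436 - 5q_D - (q_S) = 0.
Rearranging gives the reaction functions q_S = (363 - q_D)/8 and q_D = (436 - q_S)/5.
Solving the pair: q_S = 1379/39, q_D = 80.1282.
Total output Q = 115.4872, so price P = 438 - 115.4872 = 322.5128.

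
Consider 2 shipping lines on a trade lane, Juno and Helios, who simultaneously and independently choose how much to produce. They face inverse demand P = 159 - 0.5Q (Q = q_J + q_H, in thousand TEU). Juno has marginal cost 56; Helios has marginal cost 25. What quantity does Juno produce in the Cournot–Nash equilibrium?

48

Juno's profit: π_J = (159 - 0.5Q)q_J - (56q_J). Setting ∂π_J/∂q_J = 0: 103 - q_J - (1/2)(q_H) = 0.
Helios's profit: π_H = (159 - 0.5Q)q_H - (25q_H). Setting ∂π_H/∂q_H = 0: 134 - q_H - (1/2)(q_J) = 0.
Rearranging gives the reaction functions q_J = (103 - (1/2)q_H) and q_H = (134 - (1/2)q_J).
Solving the pair: q_J = 48, q_H = 110.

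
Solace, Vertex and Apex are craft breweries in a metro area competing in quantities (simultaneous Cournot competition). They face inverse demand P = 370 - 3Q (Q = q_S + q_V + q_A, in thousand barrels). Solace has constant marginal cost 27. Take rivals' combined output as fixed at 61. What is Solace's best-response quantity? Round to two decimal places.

26.67

With rivals' combined output fixed at 61, Solace's profit is π_S = (370 - 3·61 - 3q_S)q_S - (27q_S) = (187 - 3q_S)q_S - (27q_S).
∂π_S/∂q_S = 160 - 6q_S = 0, so q_S = 80/3.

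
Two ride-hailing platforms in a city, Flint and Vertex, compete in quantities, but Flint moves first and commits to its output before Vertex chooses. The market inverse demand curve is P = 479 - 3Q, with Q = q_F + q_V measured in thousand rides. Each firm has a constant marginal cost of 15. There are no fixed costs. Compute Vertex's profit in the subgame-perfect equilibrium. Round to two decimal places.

4485.33

Solve by backward induction. Given q_F, the follower Vertex maximises π_V = (479 - 3q_F - 3q_V)q_V - 15q_V.
Setting the follower's marginal profit to zero, 464 - 3q_F - 6q_V = 0, i.e. q_V = (464 - 3q_F)/6.
Flint substitutes q_V(q_F) into its own profit: π_F = q_F(479 - 3q_F - (464 - 3q_F)/2) - 15q_F = (247 - (3/2)q_F)q_F - 15q_F.
Maximising: ∂π_F/∂q_F = 232 - 3q_F = 0, giving q_F = 232/3.
Then q_V = (464 - 3·(232/3))/6 = 116/3.
Price P = 479 - 3·116 = 131.
Vertex's profit: (131 - 15)·(116/3) = 4485.3333.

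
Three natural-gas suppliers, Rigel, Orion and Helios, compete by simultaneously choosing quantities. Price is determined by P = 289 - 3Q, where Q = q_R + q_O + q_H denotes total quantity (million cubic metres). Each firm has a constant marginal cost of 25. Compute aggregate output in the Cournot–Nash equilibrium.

66

Each firm earns π_i = (289 - 3Q)q_i - 25q_i.
Setting ∂π_i/∂q_i = 0 with rivals' quantities fixed: 264 - 6q_i - 3·Σ_{j≠i} q_j = 0.
By symmetry each firm produces the same amount; substituting Σ_{j≠i} q_j = 2q_i yields q_i = 264/12 = 22.
Total output Q = 22 + 22 + 22 = 66.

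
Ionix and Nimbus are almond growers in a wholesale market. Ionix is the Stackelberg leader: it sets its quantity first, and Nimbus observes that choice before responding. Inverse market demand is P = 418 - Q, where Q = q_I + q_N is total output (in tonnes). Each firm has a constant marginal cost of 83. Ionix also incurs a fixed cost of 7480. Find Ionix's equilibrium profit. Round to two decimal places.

Solve by backward induction. Given q_I, the follower Nimbus maximises π_N = (418 - q_I - q_N)q_N - 83q_N.
∂π_N/∂q_N = 335 - q_I - 2q_N = 0 gives the reaction function q_N = (335 - q_I)/2.
The leader anticipates this reaction. Substituting into P = 418 - Q gives P = 501/2 - (1/2)q_I, so π_I = (501/2 - (1/2)q_I)q_I - 83q_I.
The leader's first-order condition 335/2 - q_I = 0 yields q_I = 335/2.
Then q_N = (335 - 335/2)/2 = 335/4.
Price P = 418 - 1005/4 = 667/4.
Ionix's profit: (667/4 - 83)·(335/2) - 7480 = 6548.1250.

6548.13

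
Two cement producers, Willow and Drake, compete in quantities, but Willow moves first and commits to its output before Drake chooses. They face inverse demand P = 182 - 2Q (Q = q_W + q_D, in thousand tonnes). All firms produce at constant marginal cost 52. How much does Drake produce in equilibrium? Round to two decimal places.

The follower Drake best-responds to any q_W: π_D = (182 - 2Q)q_D - 52q_D.
Follower FOC: 130 - 2q_W - 4q_D = 0, so q_D(q_W) = (130 - 2q_W)/4.
The leader anticipates this reaction. Substituting into P = 182 - 2Q gives P = 117 - q_W, so π_W = (117 - q_W)q_W - 52q_W.
The leader's first-order condition 65 - 2q_W = 0 yields q_W = 65/2.
Then q_D = (130 - 2·(65/2))/4 = 65/4.

16.25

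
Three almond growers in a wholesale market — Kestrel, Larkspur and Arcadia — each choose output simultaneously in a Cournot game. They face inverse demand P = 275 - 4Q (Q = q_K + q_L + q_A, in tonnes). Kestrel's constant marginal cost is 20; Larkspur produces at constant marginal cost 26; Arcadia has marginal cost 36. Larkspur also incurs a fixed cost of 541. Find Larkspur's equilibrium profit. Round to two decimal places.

459.14

Kestrel's profit: π_K = (275 - 4Q)q_K - (20q_K). Setting ∂π_K/∂q_K = 0: 255 - 8q_K - 4(q_L + q_A) = 0.
Larkspur's profit: π_L = (275 - 4Q)q_L - (26q_L). Setting ∂π_L/∂q_L = 0: 249 - 8q_L - 4(q_K + q_A) = 0.
Arcadia's profit: π_A = (275 - 4Q)q_A - (36q_A). Setting ∂π_A/∂q_A = 0: 239 - 8q_A - 4(q_K + q_L) = 0.
Adding the 3 first-order conditions: 743 − 16Q = 0, so Q = 743/16.
Back-substituting: q_K = (255 − 743/4)/4 = 277/16, q_L = (249 − 743/4)/4 = 253/16, q_A = (239 − 743/4)/4 = 213/16.
Price P = 275 - 4·(743/16) = 357/4.
Larkspur's profit: (357/4 - 26)·(253/16) - 541 = 459.1406.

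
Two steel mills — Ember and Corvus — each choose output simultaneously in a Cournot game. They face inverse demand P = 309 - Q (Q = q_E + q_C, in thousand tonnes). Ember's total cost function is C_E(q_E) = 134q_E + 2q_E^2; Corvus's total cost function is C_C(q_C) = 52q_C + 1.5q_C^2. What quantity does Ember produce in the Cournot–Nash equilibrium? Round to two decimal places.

Ember's profit: π_E = (309 - Q)q_E - (134q_E + 2q_E²). Setting ∂π_E/∂q_E = 0: 175 - 6q_E - (q_C) = 0.
Corvus's first-order condition: 257 - 5q_C - (q_E) = 0.
Rearranging gives the reaction functions q_E = (175 - q_C)/6 and q_C = (257 - q_E)/5.
Substituting one into the other gives q_E = 618/29 and q_C = 1367/29.

21.31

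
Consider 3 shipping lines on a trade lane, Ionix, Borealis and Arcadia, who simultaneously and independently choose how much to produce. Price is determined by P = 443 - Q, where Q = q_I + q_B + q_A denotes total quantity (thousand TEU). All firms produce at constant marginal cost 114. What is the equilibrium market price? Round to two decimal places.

196.25

Each firm earns π_i = (443 - Q)q_i - 114q_i.
First-order condition (treating rivals' output as given): 329 - 2q_i - Σ_{j≠i} q_j = 0.
With identical firms every q_j equals q_i, so Σ_{j≠i} q_j = 2q_i and 329 = 4q_i, giving q_i = 329/4.
Total output Q = 987/4, so price P = 443 - 987/4 = 785/4.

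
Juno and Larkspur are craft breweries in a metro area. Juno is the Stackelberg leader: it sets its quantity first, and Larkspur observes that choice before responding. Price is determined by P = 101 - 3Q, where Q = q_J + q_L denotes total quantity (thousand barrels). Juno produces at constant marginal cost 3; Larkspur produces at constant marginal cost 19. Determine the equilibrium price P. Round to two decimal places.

31.50

The follower Larkspur best-responds to any q_J: π_L = (101 - 3Q)q_L - 19q_L.
∂π_L/∂q_L = 82 - 3q_J - 6q_L = 0 gives the reaction function q_L = (82 - 3q_J)/6.
The leader anticipates this reaction. Substituting into P = 101 - 3Q gives P = 60 - (3/2)q_J, so π_J = (60 - (3/2)q_J)q_J - 3q_J.
The leader's first-order condition 57 - 3q_J = 0 yields q_J = 19.
Then q_L = (82 - 3·19)/6 = 25/6.
Total output Q = 139/6, so price P = 101 - 3·(139/6) = 63/2.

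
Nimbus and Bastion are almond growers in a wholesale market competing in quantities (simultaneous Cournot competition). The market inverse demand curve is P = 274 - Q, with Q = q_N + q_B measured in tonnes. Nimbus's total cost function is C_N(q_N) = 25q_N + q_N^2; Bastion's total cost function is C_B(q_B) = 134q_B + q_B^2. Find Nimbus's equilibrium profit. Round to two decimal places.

Nimbus's profit: π_N = (274 - Q)q_N - (25q_N + q_N²). Setting ∂π_N/∂q_N = 0: 249 - 4q_N - (q_B) = 0.
Bastion's first-order condition: 140 - 4q_B - (q_N) = 0.
Best responses: q_N = (249 - q_B)/4, q_B = (140 - q_N)/4.
Solving the pair: q_N = 856/15, q_B = 311/15.
Price P = 274 - 389/5 = 981/5.
Nimbus's profit: (981/5)·(856/15) - 25·(856/15) - (856/15)² = 6513.2089.

6513.21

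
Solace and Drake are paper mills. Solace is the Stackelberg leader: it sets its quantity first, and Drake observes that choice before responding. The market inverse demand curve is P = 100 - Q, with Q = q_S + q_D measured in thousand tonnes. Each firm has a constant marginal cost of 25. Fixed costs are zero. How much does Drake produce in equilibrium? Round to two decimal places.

The follower Drake best-responds to any q_S: π_D = (100 - Q)q_D - 25q_D.
Follower FOC: 75 - q_S - 2q_D = 0, so q_D(q_S) = (75 - q_S)/2.
The leader anticipates this reaction. Substituting into P = 100 - Q gives P = 125/2 - (1/2)q_S, so π_S = (125/2 - (1/2)q_S)q_S - 25q_S.
Leader FOC: 75/2 - q_S = 0, so q_S = 75/2.
Then q_D = (75 - 75/2)/2 = 75/4.

18.75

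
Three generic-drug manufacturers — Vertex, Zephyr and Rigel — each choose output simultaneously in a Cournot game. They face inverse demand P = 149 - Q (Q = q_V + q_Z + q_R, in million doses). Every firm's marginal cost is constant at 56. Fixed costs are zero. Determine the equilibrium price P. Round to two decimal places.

79.25

A representative firm's profit is π_i = q_i(149 - Q) - 56q_i.
Setting ∂π_i/∂q_i = 0 with rivals' quantities fixed: 93 - 2q_i - Σ_{j≠i} q_j = 0.
By symmetry each firm produces the same amount; substituting Σ_{j≠i} q_j = 2q_i yields q_i = 93/4.
Total output Q = 279/4, so price P = 149 - 279/4 = 317/4.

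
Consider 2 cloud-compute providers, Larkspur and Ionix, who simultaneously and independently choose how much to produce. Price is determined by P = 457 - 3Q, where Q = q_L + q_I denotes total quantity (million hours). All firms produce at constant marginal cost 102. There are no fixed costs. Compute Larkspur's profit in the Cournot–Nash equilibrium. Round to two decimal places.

A representative firm's profit is π_i = q_i(457 - 3Q) - 102q_i.
Setting ∂π_i/∂q_i = 0 with rivals' quantities fixed: 355 - 6q_i - 3q_j = 0.
By symmetry each firm produces the same amount; substituting q_j = q_i yields q_i = 355/9.
Price P = 457 - 3·(710/9) = 661/3.
Larkspur's profit: (661/3 - 102)·(355/9) = 4667.5926.

4667.59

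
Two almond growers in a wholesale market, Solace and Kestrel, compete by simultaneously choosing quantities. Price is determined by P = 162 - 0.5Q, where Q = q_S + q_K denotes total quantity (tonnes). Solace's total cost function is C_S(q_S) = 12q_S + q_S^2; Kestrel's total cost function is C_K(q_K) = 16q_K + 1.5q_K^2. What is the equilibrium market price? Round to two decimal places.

124.13

Solace's profit: π_S = (162 - 0.5Q)q_S - (12q_S + q_S²). Setting ∂π_S/∂q_S = 0: 150 - 3q_S - (1/2)(q_K) = 0.
Kestrel's first-order condition: 146 - 4q_K - (1/2)(q_S) = 0.
Rearranging gives the reaction functions q_S = (150 - (1/2)q_K)/3 and q_K = (146 - (1/2)q_S)/4.
Solving the pair: q_S = 44.8511, q_K = 1452/47.
Total output Q = 75.7447, so price P = 162 - (1/2)·75.7447 = 124.1277.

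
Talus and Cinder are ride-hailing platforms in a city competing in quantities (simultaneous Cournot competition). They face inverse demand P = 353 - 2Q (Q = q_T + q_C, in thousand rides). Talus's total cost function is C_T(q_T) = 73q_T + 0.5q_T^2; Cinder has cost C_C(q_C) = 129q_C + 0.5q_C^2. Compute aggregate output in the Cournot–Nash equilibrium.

Talus's profit: π_T = (353 - 2Q)q_T - (73q_T + (1/2)q_T²). Setting ∂π_T/∂q_T = 0: 280 - 5q_T - 2(q_C) = 0.
Cinder's profit: π_C = (353 - 2Q)q_C - (129q_C + (1/2)q_C²). Setting ∂π_C/∂q_C = 0: 224 - 5q_C - 2(q_T) = 0.
So q_T = (280 - 2q_C)/5 and q_C = (224 - 2q_T)/5.
Substituting one into the other gives q_T = 136/3 and q_C = 80/3.
Total output Q = 136/3 + 80/3 = 72.

72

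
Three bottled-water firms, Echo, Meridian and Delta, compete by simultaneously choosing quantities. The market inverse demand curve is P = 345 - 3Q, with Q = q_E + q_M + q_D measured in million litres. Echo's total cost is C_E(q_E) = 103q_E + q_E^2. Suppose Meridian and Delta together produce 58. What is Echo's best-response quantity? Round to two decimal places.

With rivals' combined output fixed at 58, Echo's profit is π_E = (345 - 3·58 - 3q_E)q_E - (103q_E + q_E²) = (171 - 3q_E)q_E - (103q_E + q_E²).
∂π_E/∂q_E = 68 - 8q_E = 0, so q_E = 17/2.

8.50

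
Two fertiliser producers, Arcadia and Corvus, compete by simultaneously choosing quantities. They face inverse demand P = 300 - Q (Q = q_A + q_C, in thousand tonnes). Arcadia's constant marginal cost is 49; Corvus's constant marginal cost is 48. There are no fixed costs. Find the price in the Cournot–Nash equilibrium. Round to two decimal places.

Arcadia's profit: π_A = (300 - Q)q_A - (49q_A). Setting ∂π_A/∂q_A = 0: 251 - 2q_A - (q_C) = 0.
Corvus's first-order condition: 252 - 2q_C - (q_A) = 0.
Best responses: q_A = (251 - q_C)/2, q_C = (252 - q_A)/2.
Solving the pair: q_A = 250/3, q_C = 253/3.
Total output Q = 503/3, so price P = 300 - 503/3 = 397/3.

132.33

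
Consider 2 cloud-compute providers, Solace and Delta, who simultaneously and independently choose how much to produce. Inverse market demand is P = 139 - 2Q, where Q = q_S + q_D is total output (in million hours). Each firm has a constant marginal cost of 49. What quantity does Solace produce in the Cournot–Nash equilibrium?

15

A representative firm's profit is π_i = q_i(139 - 2Q) - 49q_i.
First-order condition (treating rivals' output as given): 90 - 4q_i - 2q_j = 0.
With identical firms every q_j equals q_i, so q_j = q_i and 90 = 6q_i, giving q_i = 15.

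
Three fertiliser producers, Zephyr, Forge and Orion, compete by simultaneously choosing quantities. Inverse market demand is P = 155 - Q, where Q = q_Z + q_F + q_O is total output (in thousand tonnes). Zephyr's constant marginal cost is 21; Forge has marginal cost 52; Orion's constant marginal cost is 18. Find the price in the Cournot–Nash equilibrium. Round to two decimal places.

Zephyr's profit: π_Z = (155 - Q)q_Z - (21q_Z). Setting ∂π_Z/∂q_Z = 0: 134 - 2q_Z - (q_F + q_O) = 0.
Forge's profit: π_F = (155 - Q)q_F - (52q_F). Setting ∂π_F/∂q_F = 0: 103 - 2q_F - (q_Z + q_O) = 0.
Orion's first-order condition: 137 - 2q_O - (q_Z + q_F) = 0.
Adding the 3 conditions: 374 − 2Q − 2Q = 0, i.e. Q = 187/2.
Back-substituting: q_Z = (134 − 187/2) = 81/2, q_F = (103 − 187/2) = 19/2, q_O = (137 − 187/2) = 87/2.
Total output Q = 187/2, so price P = 155 - 187/2 = 123/2.

61.50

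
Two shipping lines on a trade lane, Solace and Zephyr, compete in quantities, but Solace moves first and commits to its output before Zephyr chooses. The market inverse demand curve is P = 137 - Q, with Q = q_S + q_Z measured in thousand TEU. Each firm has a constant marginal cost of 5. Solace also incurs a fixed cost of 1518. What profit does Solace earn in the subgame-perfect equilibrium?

The follower Zephyr best-responds to any q_S: π_Z = (137 - Q)q_Z - 5q_Z.
Setting the follower's marginal profit to zero, 132 - q_S - 2q_Z = 0, i.e. q_Z = (132 - q_S)/2.
Solace substitutes q_Z(q_S) into its own profit: π_S = q_S(137 - q_S - (132 - q_S)/2) - 5q_S = (71 - (1/2)q_S)q_S - 5q_S.
Leader FOC: 66 - q_S = 0, so q_S = 66.
Then q_Z = (132 - 66)/2 = 33.
Price P = 137 - 99 = 38.
Solace's profit: (38 - 5)·66 - 1518 = 660.

660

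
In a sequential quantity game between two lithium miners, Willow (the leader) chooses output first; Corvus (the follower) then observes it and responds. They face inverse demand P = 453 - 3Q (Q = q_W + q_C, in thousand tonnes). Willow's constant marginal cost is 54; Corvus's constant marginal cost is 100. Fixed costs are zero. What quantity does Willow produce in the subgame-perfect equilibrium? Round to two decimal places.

74.17

Solve by backward induction. Given q_W, the follower Corvus maximises π_C = (453 - 3q_W - 3q_C)q_C - 100q_C.
Follower FOC: 353 - 3q_W - 6q_C = 0, so q_C(q_W) = (353 - 3q_W)/6.
Willow substitutes q_C(q_W) into its own profit: π_W = q_W(453 - 3q_W - (353 - 3q_W)/2) - 54q_W = (553/2 - (3/2)q_W)q_W - 54q_W.
The leader's first-order condition 445/2 - 3q_W = 0 yields q_W = 445/6.
Then q_C = (353 - 3·(445/6))/6 = 87/4.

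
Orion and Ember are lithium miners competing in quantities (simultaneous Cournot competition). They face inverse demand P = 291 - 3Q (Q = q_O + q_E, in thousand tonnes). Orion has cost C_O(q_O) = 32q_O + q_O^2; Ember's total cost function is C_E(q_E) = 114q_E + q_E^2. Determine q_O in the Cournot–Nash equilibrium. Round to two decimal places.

28.02

Orion's profit: π_O = (291 - 3Q)q_O - (32q_O + q_O²). Setting ∂π_O/∂q_O = 0: 259 - 8q_O - 3(q_E) = 0.
Ember's first-order condition: 177 - 8q_E - 3(q_O) = 0.
So q_O = (259 - 3q_E)/8 and q_E = (177 - 3q_O)/8.
Solving the pair: q_O = 1541/55, q_E = 639/55.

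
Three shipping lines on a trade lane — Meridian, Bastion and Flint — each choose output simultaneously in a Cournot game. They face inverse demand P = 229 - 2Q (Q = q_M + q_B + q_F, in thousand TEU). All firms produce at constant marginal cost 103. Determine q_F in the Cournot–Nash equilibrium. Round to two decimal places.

15.75

A representative firm's profit is π_i = q_i(229 - 2Q) - 103q_i.
Setting ∂π_i/∂q_i = 0 with rivals' quantities fixed: 126 - 4q_i - 2·Σ_{j≠i} q_j = 0.
With identical firms every q_j equals q_i, so Σ_{j≠i} q_j = 2q_i and 126 = 8q_i, giving q_i = 63/4.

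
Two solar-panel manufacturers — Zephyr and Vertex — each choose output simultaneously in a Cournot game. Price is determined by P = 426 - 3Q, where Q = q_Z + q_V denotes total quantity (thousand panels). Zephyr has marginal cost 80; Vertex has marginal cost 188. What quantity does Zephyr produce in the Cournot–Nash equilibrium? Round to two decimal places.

50.44

Zephyr's profit: π_Z = (426 - 3Q)q_Z - (80q_Z). Setting ∂π_Z/∂q_Z = 0: 346 - 6q_Z - 3(q_V) = 0.
Vertex's first-order condition: 238 - 6q_V - 3(q_Z) = 0.
So q_Z = (346 - 3q_V)/6 and q_V = (238 - 3q_Z)/6.
Substituting one into the other gives q_Z = 454/9 and q_V = 130/9.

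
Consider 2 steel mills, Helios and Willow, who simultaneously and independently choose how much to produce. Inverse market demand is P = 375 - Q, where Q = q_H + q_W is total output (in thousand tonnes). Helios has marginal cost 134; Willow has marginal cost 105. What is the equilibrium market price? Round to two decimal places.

204.67

Helios's profit: π_H = (375 - Q)q_H - (134q_H). Setting ∂π_H/∂q_H = 0: 241 - 2q_H - (q_W) = 0.
Willow's first-order condition: 270 - 2q_W - (q_H) = 0.
So q_H = (241 - q_W)/2 and q_W = (270 - q_H)/2.
Substituting one into the other gives q_H = 212/3 and q_W = 299/3.
Total output Q = 511/3, so price P = 375 - 511/3 = 614/3.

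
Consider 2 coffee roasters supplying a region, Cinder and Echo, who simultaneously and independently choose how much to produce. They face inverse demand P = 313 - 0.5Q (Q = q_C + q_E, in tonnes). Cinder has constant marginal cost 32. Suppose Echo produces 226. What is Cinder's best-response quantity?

With the rival's output fixed at 226, Cinder's profit is π_C = (313 - (1/2)·226 - (1/2)q_C)q_C - (32q_C) = (200 - (1/2)q_C)q_C - (32q_C).
∂π_C/∂q_C = 168 - q_C = 0, so q_C = 168.

168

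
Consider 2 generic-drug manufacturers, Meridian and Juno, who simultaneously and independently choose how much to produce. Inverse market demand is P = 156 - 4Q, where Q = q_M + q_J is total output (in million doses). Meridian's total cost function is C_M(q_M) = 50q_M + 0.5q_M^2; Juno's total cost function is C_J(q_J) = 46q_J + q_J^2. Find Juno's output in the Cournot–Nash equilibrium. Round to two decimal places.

Meridian's profit: π_M = (156 - 4Q)q_M - (50q_M + (1/2)q_M²). Setting ∂π_M/∂q_M = 0: 106 - 9q_M - 4(q_J) = 0.
Juno's profit: π_J = (156 - 4Q)q_J - (46q_J + q_J²). Setting ∂π_J/∂q_J = 0: 110 - 10q_J - 4(q_M) = 0.
So q_M = (106 - 4q_J)/9 and q_J = (110 - 4q_M)/10.
Solving the pair: q_M = 310/37, q_J = 283/37.

7.65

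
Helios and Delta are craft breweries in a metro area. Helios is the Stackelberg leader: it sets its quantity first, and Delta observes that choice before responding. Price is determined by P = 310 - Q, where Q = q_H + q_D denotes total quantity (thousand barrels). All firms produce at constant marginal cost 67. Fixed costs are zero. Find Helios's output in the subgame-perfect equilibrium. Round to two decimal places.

The follower Delta best-responds to any q_H: π_D = (310 - Q)q_D - 67q_D.
Follower FOC: 243 - q_H - 2q_D = 0, so q_D(q_H) = (243 - q_H)/2.
The leader anticipates this reaction. Substituting into P = 310 - Q gives P = 377/2 - (1/2)q_H, so π_H = (377/2 - (1/2)q_H)q_H - 67q_H.
Maximising: ∂π_H/∂q_H = 243/2 - q_H = 0, giving q_H = 243/2.
Then q_D = (243 - 243/2)/2 = 243/4.

121.50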